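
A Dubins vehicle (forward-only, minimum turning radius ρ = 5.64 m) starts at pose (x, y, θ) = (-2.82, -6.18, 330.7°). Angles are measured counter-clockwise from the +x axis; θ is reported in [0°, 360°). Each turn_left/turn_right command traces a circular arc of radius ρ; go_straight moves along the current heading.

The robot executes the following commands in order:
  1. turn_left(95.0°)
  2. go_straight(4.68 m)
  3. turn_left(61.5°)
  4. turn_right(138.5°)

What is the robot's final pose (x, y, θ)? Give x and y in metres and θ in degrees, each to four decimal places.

set_pose: (x, y, θ) = (-2.8200, -6.1800, 330.7000°), ρ = 5.64
turn_left(95.0°): centre at ρ to the left, rotate +95.0° → (5.0804, -3.5825, 425.7000° ≡ 65.7000°)
go_straight(4.68): x += 4.68·cos θ, y += 4.68·sin θ → (7.0063, 0.6829, 65.7000°)
turn_left(61.5°): centre at ρ to the left, rotate +61.5° → (6.3584, 6.4138, 127.2000°)
turn_right(138.5°): centre at ρ to the right, rotate −138.5° → (11.9560, 15.3544, -11.3000° ≡ 348.7000°)

(11.9560, 15.3544, 348.7000°)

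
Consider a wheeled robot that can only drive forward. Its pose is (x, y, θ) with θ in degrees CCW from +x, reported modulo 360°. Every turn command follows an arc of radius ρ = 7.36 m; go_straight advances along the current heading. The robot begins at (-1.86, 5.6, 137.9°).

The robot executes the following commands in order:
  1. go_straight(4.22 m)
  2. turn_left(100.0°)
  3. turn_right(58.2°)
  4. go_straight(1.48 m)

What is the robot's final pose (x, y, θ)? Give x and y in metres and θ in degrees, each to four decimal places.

(-23.9136, 3.4383, 179.7000°)

set_pose: (x, y, θ) = (-1.8600, 5.6000, 137.9000°), ρ = 7.36
go_straight(4.22): x += 4.22·cos θ, y += 4.22·sin θ → (-4.9911, 8.4292, 137.9000°)
turn_left(100.0°): centre at ρ to the left, rotate +100.0° → (-16.1603, 6.8794, 237.9000°)
turn_right(58.2°): centre at ρ to the right, rotate −58.2° → (-22.4336, 3.4305, 179.7000°)
go_straight(1.48): x += 1.48·cos θ, y += 1.48·sin θ → (-23.9136, 3.4383, 179.7000°)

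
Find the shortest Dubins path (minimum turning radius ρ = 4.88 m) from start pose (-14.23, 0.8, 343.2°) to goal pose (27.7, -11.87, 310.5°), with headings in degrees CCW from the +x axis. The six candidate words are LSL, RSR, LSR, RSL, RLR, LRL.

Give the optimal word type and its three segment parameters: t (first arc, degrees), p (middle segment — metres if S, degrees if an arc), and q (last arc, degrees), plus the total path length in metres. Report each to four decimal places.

LSR: t = 1.0646°, p = 40.9918 m, q = 33.7646°, L = 43.9583 m

Let ψ = atan2(Δy, Δx) = atan2(-12.67, 41.93) = -16.8133° be the start→goal bearing.
Normalize: d = |goal − start| / ρ = 43.802441/4.88 = 8.975910, α = (θ_start − ψ) mod 360° = 0.0133° = 0.000231 rad, β = (θ_goal − ψ) mod 360° = 327.3133° = 5.712694 rad.
Common terms: sin α = 0.000231, cos α = 1.000000, sin β = -0.540046, cos β = 0.841636, cos(α−β) = 0.841511, d² = 80.566959. Work in radians in the unit-radius frame; every candidate has L = ρ·(t + p + q).
LSL: p² = 2 + d² − 2cos(α−β) + 2d(sin α − sin β) = 90.582893; p = √p² = 9.517505; φ = atan2(cos β − cos α, d + sin α − sin β) = -0.016640 rad; t = (φ − α) mod 2π = 6.266314 rad, q = (β − φ) mod 2π = 5.729334 rad → L = 4.88·(6.266314 + 9.517505 + 5.729334) = 4.88·21.513153 = 104.984184 m
RSR: p² = 2 + d² − 2cos(α−β) + 2d(sin β − sin α) = 71.184983; p = √p² = 8.437119; φ = atan2(cos α − cos β, d − sin α + sin β) = 0.018771 rad; t = (α − φ) mod 2π = 6.264646 rad, q = (φ − β) mod 2π = 0.589262 rad → L = 4.88·(6.264646 + 8.437119 + 0.589262) = 4.88·15.291027 = 74.620213 m
LSR: p² = d² − 2 + 2cos(α−β) + 2d(sin α + sin β) = 70.559333; p = √p² = 8.399960; φ = atan2(−cos α − cos β, d + sin α + sin β) − atan2(−2, p) = 0.018812 rad; t = (φ − α) mod 2π = 0.018581 rad, q = (φ − β) mod 2π = 0.589303 rad → L = 4.88·(0.018581 + 8.399960 + 0.589303) = 4.88·9.007844 = 43.958279 m
RSL: p² = d² − 2 + 2cos(α−β) − 2d(sin α + sin β) = 89.940629; p = √p² = 9.483703; φ = atan2(cos α + cos β, d − sin α − sin β) − atan2(2, p) = -0.016670 rad; t = (α − φ) mod 2π = 0.016901 rad, q = (β − φ) mod 2π = 5.729364 rad → L = 4.88·(0.016901 + 9.483703 + 5.729364) = 4.88·15.229969 = 74.322248 m
RLR: c = (6 − d² + 2cos(α−β) + 2d(sin α − sin β))/8 = -7.898123, |c| > 1 → infeasible
LRL: c = (6 − d² + 2cos(α−β) − 2d(sin α − sin β))/8 = -10.322862, |c| > 1 → infeasible
Shortest: LSR with L = 43.958279 m ≈ 43.9583 m
Convert LSR to answer units (arcs ×180/π): t = 0.018581·180/π = 1.0646°, p = ρ·p = 4.88·8.399960 = 40.9918 m, q = 0.589303·180/π = 33.7646°, L = 43.9583 m.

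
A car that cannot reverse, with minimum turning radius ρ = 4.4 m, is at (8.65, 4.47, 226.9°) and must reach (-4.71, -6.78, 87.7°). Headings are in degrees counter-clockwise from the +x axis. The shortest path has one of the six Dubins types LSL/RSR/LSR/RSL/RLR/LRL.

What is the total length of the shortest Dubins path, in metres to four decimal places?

Let ψ = atan2(Δy, Δx) = atan2(-11.25, -13.36) = -139.9004° be the start→goal bearing.
Normalize: d = |goal − start| / ρ = 17.465741/4.4 = 3.969487, α = (θ_start − ψ) mod 360° = 6.8004° = 0.118690 rad, β = (θ_goal − ψ) mod 360° = 227.6004° = 3.972377 rad.
Common terms: sin α = 0.118411, cos α = 0.992965, sin β = -0.738460, cos β = -0.674297, cos(α−β) = -0.756995, d² = 15.756823. Work in radians in the unit-radius frame; every candidate has L = ρ·(t + p + q).
LSL: p² = 2 + d² − 2cos(α−β) + 2d(sin α − sin β) = 26.073492; p = √p² = 5.106221; φ = atan2(cos β − cos α, d + sin α − sin β) = -0.332615 rad; t = (φ − α) mod 2π = 5.831881 rad, q = (β − φ) mod 2π = 4.304992 rad → L = 4.4·(5.831881 + 5.106221 + 4.304992) = 4.4·15.243093 = 67.069610 m
RSR: p² = 2 + d² − 2cos(α−β) + 2d(sin β − sin α) = 12.468135; p = √p² = 3.531025; φ = atan2(cos α − cos β, d − sin α + sin β) = 0.491757 rad; t = (α − φ) mod 2π = 5.910118 rad, q = (φ − β) mod 2π = 2.802565 rad → L = 4.4·(5.910118 + 3.531025 + 2.802565) = 4.4·12.243708 = 53.872316 m
LSR: p² = d² − 2 + 2cos(α−β) + 2d(sin α + sin β) = 7.320280; p = √p² = 2.705602; φ = atan2(−cos α − cos β, d + sin α + sin β) − atan2(−2, p) = 0.541703 rad; t = (φ − α) mod 2π = 0.423013 rad, q = (φ − β) mod 2π = 2.852511 rad → L = 4.4·(0.423013 + 2.705602 + 2.852511) = 4.4·5.981126 = 26.316955 m
RSL: p² = d² − 2 + 2cos(α−β) − 2d(sin α + sin β) = 17.165386; p = √p² = 4.143113; φ = atan2(cos α + cos β, d − sin α − sin β) − atan2(2, p) = -0.380413 rad; t = (α − φ) mod 2π = 0.499103 rad, q = (β − φ) mod 2π = 4.352790 rad → L = 4.4·(0.499103 + 4.143113 + 4.352790) = 4.4·8.995006 = 39.578025 m
RLR: c = (6 − d² + 2cos(α−β) + 2d(sin α − sin β))/8 = -0.558517; p = 2π − arccos c = 4.119792 rad; φ = atan2(cos α − cos β, d − sin α + sin β) = 0.491757 rad; t = (α − φ + p/2) mod 2π = 1.686829 rad, q = (α − β − t + p) mod 2π = 4.862461 rad → L = 4.4·(1.686829 + 4.119792 + 4.862461) = 4.4·10.669083 = 46.943964 m
LRL: c = (6 − d² + 2cos(α−β) − 2d(sin α − sin β))/8 = -2.259186, |c| > 1 → infeasible
Shortest: LSR with L = 26.316955 m ≈ 26.3170 m

26.3170 m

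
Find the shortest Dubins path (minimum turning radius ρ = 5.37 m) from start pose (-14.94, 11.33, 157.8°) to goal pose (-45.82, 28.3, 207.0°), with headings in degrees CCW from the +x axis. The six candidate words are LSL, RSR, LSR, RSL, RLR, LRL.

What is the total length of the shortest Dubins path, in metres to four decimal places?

Let ψ = atan2(Δy, Δx) = atan2(16.97, -30.88) = 151.2092° be the start→goal bearing.
Normalize: d = |goal − start| / ρ = 35.235711/5.37 = 6.561585, α = (θ_start − ψ) mod 360° = 6.5908° = 0.115032 rad, β = (θ_goal − ψ) mod 360° = 55.7908° = 0.973734 rad.
Common terms: sin α = 0.114778, cos α = 0.993391, sin β = 0.826991, cos β = 0.562216, cos(α−β) = 0.653421, d² = 43.054396. Work in radians in the unit-radius frame; every candidate has L = ρ·(t + p + q).
LSL: p² = 2 + d² − 2cos(α−β) + 2d(sin α − sin β) = 34.401071; p = √p² = 5.865243; φ = atan2(cos β − cos α, d + sin α − sin β) = -0.073580 rad; t = (φ − α) mod 2π = 6.094573 rad, q = (β − φ) mod 2π = 1.047314 rad → L = 5.37·(6.094573 + 5.865243 + 1.047314) = 5.37·13.007130 = 69.848288 m
RSR: p² = 2 + d² − 2cos(α−β) + 2d(sin β − sin α) = 53.094037; p = √p² = 7.286566; φ = atan2(cos α − cos β, d − sin α + sin β) = 0.059209 rad; t = (α − φ) mod 2π = 0.055823 rad, q = (φ − β) mod 2π = 5.368660 rad → L = 5.37·(0.055823 + 7.286566 + 5.368660) = 5.37·12.711049 = 68.258332 m
LSR: p² = d² − 2 + 2cos(α−β) + 2d(sin α + sin β) = 54.720234; p = √p² = 7.397313; φ = atan2(−cos α − cos β, d + sin α + sin β) − atan2(−2, p) = 0.059630 rad; t = (φ − α) mod 2π = 6.227783 rad, q = (φ − β) mod 2π = 5.369081 rad → L = 5.37·(6.227783 + 7.397313 + 5.369081) = 5.37·18.994177 = 101.998730 m
RSL: p² = d² − 2 + 2cos(α−β) − 2d(sin α + sin β) = 30.002240; p = √p² = 5.477430; φ = atan2(cos α + cos β, d − sin α − sin β) − atan2(2, p) = -0.080048 rad; t = (α − φ) mod 2π = 0.195080 rad, q = (β − φ) mod 2π = 1.053782 rad → L = 5.37·(0.195080 + 5.477430 + 1.053782) = 5.37·6.726292 = 36.120188 m
RLR: c = (6 − d² + 2cos(α−β) + 2d(sin α − sin β))/8 = -5.636755, |c| > 1 → infeasible
LRL: c = (6 − d² + 2cos(α−β) − 2d(sin α − sin β))/8 = -3.300134, |c| > 1 → infeasible
Shortest: RSL with L = 36.120188 m ≈ 36.1202 m

36.1202 m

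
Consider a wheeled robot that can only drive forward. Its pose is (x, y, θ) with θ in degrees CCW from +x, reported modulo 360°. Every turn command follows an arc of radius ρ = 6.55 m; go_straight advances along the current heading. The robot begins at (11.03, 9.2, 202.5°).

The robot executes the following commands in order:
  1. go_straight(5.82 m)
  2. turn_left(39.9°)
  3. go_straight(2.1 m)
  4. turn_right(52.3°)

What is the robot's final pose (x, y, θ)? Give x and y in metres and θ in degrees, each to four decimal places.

set_pose: (x, y, θ) = (11.0300, 9.2000, 202.5000°), ρ = 6.55
go_straight(5.82): x += 5.82·cos θ, y += 5.82·sin θ → (5.6530, 6.9728, 202.5000°)
turn_left(39.9°): centre at ρ to the left, rotate +39.9° → (2.3550, 3.9560, 242.4000°)
go_straight(2.1): x += 2.1·cos θ, y += 2.1·sin θ → (1.3820, 2.0949, 242.4000°)
turn_right(52.3°): centre at ρ to the right, rotate −52.3° → (-3.2739, -1.3190, 190.1000°)

(-3.2739, -1.3190, 190.1000°)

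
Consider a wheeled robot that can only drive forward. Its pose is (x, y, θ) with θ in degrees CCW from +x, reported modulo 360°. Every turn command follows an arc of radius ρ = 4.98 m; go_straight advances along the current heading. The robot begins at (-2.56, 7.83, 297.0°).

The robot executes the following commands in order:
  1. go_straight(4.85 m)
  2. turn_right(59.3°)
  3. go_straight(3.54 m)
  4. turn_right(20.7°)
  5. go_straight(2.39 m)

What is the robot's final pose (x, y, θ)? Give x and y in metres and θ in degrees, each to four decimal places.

(-5.5987, -7.1600, 217.0000°)

set_pose: (x, y, θ) = (-2.5600, 7.8300, 297.0000°), ρ = 4.98
go_straight(4.85): x += 4.85·cos θ, y += 4.85·sin θ → (-0.3581, 3.5086, 297.0000°)
turn_right(59.3°): centre at ρ to the right, rotate −59.3° → (-0.5860, -1.4133, 237.7000°)
go_straight(3.54): x += 3.54·cos θ, y += 3.54·sin θ → (-2.4776, -4.4056, 237.7000°)
turn_right(20.7°): centre at ρ to the right, rotate −20.7° → (-3.6899, -5.7217, 217.0000°)
go_straight(2.39): x += 2.39·cos θ, y += 2.39·sin θ → (-5.5987, -7.1600, 217.0000°)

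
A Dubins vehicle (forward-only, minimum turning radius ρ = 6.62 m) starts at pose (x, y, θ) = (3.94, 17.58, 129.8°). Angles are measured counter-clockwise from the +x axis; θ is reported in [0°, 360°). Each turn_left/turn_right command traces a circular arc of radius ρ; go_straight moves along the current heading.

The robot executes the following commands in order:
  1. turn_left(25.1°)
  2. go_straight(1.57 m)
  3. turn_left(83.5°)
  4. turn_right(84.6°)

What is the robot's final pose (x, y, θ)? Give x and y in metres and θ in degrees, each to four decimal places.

(-16.7674, 15.0062, 153.8000°)

set_pose: (x, y, θ) = (3.9400, 17.5800, 129.8000°), ρ = 6.62
turn_left(25.1°): centre at ρ to the left, rotate +25.1° → (1.6622, 19.3373, 154.9000°)
go_straight(1.57): x += 1.57·cos θ, y += 1.57·sin θ → (0.2404, 20.0033, 154.9000°)
turn_left(83.5°): centre at ρ to the left, rotate +83.5° → (-8.2062, 17.4773, 238.4000°)
turn_right(84.6°): centre at ρ to the right, rotate −84.6° → (-16.7674, 15.0062, 153.8000°)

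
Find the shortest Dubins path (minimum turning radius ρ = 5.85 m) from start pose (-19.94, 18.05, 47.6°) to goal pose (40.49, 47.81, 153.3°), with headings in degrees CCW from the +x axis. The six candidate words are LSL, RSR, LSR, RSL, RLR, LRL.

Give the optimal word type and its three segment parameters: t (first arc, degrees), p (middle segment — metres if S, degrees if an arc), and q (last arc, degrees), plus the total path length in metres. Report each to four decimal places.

RSL: t = 30.6987°, p = 59.4509 m, q = 136.3987°, L = 76.5118 m

Let ψ = atan2(Δy, Δx) = atan2(29.76, 60.43) = 26.2189° be the start→goal bearing.
Normalize: d = |goal − start| / ρ = 67.360541/5.85 = 11.514622, α = (θ_start − ψ) mod 360° = 21.3811° = 0.373171 rad, β = (θ_goal − ψ) mod 360° = 127.0811° = 2.217984 rad.
Common terms: sin α = 0.364570, cos α = 0.931176, sin β = 0.797783, cos β = -0.602945, cos(α−β) = -0.270600, d² = 132.586529. Work in radians in the unit-radius frame; every candidate has L = ρ·(t + p + q).
LSL: p² = 2 + d² − 2cos(α−β) + 2d(sin α − sin β) = 125.151162; p = √p² = 11.187098; φ = atan2(cos β − cos α, d + sin α − sin β) = -0.137567 rad; t = (φ − α) mod 2π = 5.772448 rad, q = (β − φ) mod 2π = 2.355550 rad → L = 5.85·(5.772448 + 11.187098 + 2.355550) = 5.85·19.315096 = 112.993314 m
RSR: p² = 2 + d² − 2cos(α−β) + 2d(sin β − sin α) = 145.104299; p = √p² = 12.045925; φ = atan2(cos α − cos β, d − sin α + sin β) = 0.127703 rad; t = (α − φ) mod 2π = 0.245468 rad, q = (φ − β) mod 2π = 4.192904 rad → L = 5.85·(0.245468 + 12.045925 + 4.192904) = 5.85·16.484297 = 96.433137 m
LSR: p² = d² − 2 + 2cos(α−β) + 2d(sin α + sin β) = 156.813430; p = √p² = 12.522517; φ = atan2(−cos α − cos β, d + sin α + sin β) − atan2(−2, p) = 0.132489 rad; t = (φ − α) mod 2π = 6.042503 rad, q = (φ − β) mod 2π = 4.197690 rad → L = 5.85·(6.042503 + 12.522517 + 4.197690) = 5.85·22.762710 = 133.161855 m
RSL: p² = d² − 2 + 2cos(α−β) − 2d(sin α + sin β) = 103.277227; p = √p² = 10.162540; φ = atan2(cos α + cos β, d − sin α − sin β) − atan2(2, p) = -0.162622 rad; t = (α − φ) mod 2π = 0.535793 rad, q = (β − φ) mod 2π = 2.380606 rad → L = 5.85·(0.535793 + 10.162540 + 2.380606) = 5.85·13.078940 = 76.511796 m
RLR: c = (6 − d² + 2cos(α−β) + 2d(sin α − sin β))/8 = -17.138037, |c| > 1 → infeasible
LRL: c = (6 − d² + 2cos(α−β) − 2d(sin α − sin β))/8 = -14.643895, |c| > 1 → infeasible
Shortest: RSL with L = 76.511796 m ≈ 76.5118 m
Convert RSL to answer units (arcs ×180/π): t = 0.535793·180/π = 30.6987°, p = ρ·p = 5.85·10.162540 = 59.4509 m, q = 2.380606·180/π = 136.3987°, L = 76.5118 m.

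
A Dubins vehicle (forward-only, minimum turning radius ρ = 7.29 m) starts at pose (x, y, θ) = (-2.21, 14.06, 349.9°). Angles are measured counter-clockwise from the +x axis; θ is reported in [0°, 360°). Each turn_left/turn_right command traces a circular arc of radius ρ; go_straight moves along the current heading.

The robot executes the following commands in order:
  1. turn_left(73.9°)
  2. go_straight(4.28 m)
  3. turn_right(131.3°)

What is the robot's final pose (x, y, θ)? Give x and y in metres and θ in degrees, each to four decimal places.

(20.7752, 21.4299, 292.5000°)

set_pose: (x, y, θ) = (-2.2100, 14.0600, 349.9000°), ρ = 7.29
turn_left(73.9°): centre at ρ to the left, rotate +73.9° → (5.6094, 18.0185, 423.8000° ≡ 63.8000°)
go_straight(4.28): x += 4.28·cos θ, y += 4.28·sin θ → (7.4991, 21.8587, 63.8000°)
turn_right(131.3°): centre at ρ to the right, rotate −131.3° → (20.7752, 21.4299, -67.5000° ≡ 292.5000°)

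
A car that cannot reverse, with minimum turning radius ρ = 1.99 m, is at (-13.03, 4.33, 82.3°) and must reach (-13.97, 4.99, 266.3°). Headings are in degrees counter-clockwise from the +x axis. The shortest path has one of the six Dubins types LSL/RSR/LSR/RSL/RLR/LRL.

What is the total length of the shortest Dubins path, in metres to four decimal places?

13.1971 m

Let ψ = atan2(Δy, Δx) = atan2(0.66, -0.94) = 144.9262° be the start→goal bearing.
Normalize: d = |goal − start| / ρ = 1.148564/1.99 = 0.577168, α = (θ_start − ψ) mod 360° = 297.3738° = 5.190151 rad, β = (θ_goal − ψ) mod 360° = 121.3738° = 2.118372 rad.
Common terms: sin α = -0.888026, cos α = 0.459793, sin β = 0.853789, cos β = -0.520619, cos(α−β) = -0.997564, d² = 0.333123. Work in radians in the unit-radius frame; every candidate has L = ρ·(t + p + q).
LSL: p² = 2 + d² − 2cos(α−β) + 2d(sin α − sin β) = 2.317611; p = √p² = 1.522370; φ = atan2(cos β − cos α, d + sin α − sin β) = -2.441873 rad; t = (φ − α) mod 2π = 4.934347 rad, q = (β − φ) mod 2π = 4.560244 rad → L = 1.99·(4.934347 + 1.522370 + 4.560244) = 1.99·11.016961 = 21.923753 m
RSR: p² = 2 + d² − 2cos(α−β) + 2d(sin β − sin α) = 6.338891; p = √p² = 2.517715; φ = atan2(cos α − cos β, d − sin α + sin β) = 0.399986 rad; t = (α − φ) mod 2π = 4.790165 rad, q = (φ − β) mod 2π = 4.564799 rad → L = 1.99·(4.790165 + 2.517715 + 4.564799) = 1.99·11.872680 = 23.626634 m
LSR: p² = d² − 2 + 2cos(α−β) + 2d(sin α + sin β) = -3.701526 < 0 → infeasible
RSL: p² = d² − 2 + 2cos(α−β) − 2d(sin α + sin β) = -3.622485 < 0 → infeasible
RLR: c = (6 − d² + 2cos(α−β) + 2d(sin α − sin β))/8 = 0.207639; p = 2π − arccos c = 4.921549 rad; φ = atan2(cos α − cos β, d − sin α + sin β) = 0.399986 rad; t = (α − φ + p/2) mod 2π = 0.967755 rad, q = (α − β − t + p) mod 2π = 0.742389 rad → L = 1.99·(0.967755 + 4.921549 + 0.742389) = 1.99·6.631693 = 13.197069 m
LRL: c = (6 − d² + 2cos(α−β) − 2d(sin α − sin β))/8 = 0.710299; p = 2π − arccos c = 5.502311 rad; φ = atan2(cos β − cos α, d + sin α − sin β) = -2.441873 rad; t = (φ − α + p/2) mod 2π = 1.402317 rad, q = (β − α − t + p) mod 2π = 1.028215 rad → L = 1.99·(1.402317 + 5.502311 + 1.028215) = 1.99·7.932843 = 15.786358 m
Shortest: RLR with L = 13.197069 m ≈ 13.1971 m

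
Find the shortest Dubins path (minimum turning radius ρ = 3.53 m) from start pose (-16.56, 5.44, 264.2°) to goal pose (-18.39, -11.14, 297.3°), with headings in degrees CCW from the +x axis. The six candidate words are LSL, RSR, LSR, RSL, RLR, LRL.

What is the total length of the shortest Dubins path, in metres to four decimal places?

Let ψ = atan2(Δy, Δx) = atan2(-16.58, -1.83) = -96.2985° be the start→goal bearing.
Normalize: d = |goal − start| / ρ = 16.680686/3.53 = 4.725407, α = (θ_start − ψ) mod 360° = 0.4985° = 0.008700 rad, β = (θ_goal − ψ) mod 360° = 33.5985° = 0.586404 rad.
Common terms: sin α = 0.008700, cos α = 0.999962, sin β = 0.553369, cos β = 0.832936, cos(α−β) = 0.837719, d² = 22.329471. Work in radians in the unit-radius frame; every candidate has L = ρ·(t + p + q).
LSL: p² = 2 + d² − 2cos(α−β) + 2d(sin α − sin β) = 17.506463; p = √p² = 4.184073; φ = atan2(cos β − cos α, d + sin α − sin β) = -0.039930 rad; t = (φ − α) mod 2π = 6.234555 rad, q = (β − φ) mod 2π = 0.626334 rad → L = 3.53·(6.234555 + 4.184073 + 0.626334) = 3.53·11.044962 = 38.988715 m
RSR: p² = 2 + d² − 2cos(α−β) + 2d(sin β − sin α) = 27.801603; p = √p² = 5.272723; φ = atan2(cos α − cos β, d − sin α + sin β) = 0.031683 rad; t = (α − φ) mod 2π = 6.260203 rad, q = (φ − β) mod 2π = 5.728464 rad → L = 3.53·(6.260203 + 5.272723 + 5.728464) = 3.53·17.261389 = 60.932704 m
LSR: p² = d² − 2 + 2cos(α−β) + 2d(sin α + sin β) = 27.316918; p = √p² = 5.226559; φ = atan2(−cos α − cos β, d + sin α + sin β) − atan2(−2, p) = 0.031784 rad; t = (φ − α) mod 2π = 0.023084 rad, q = (φ − β) mod 2π = 5.728565 rad → L = 3.53·(0.023084 + 5.226559 + 5.728565) = 3.53·10.978208 = 38.753074 m
RSL: p² = d² − 2 + 2cos(α−β) − 2d(sin α + sin β) = 16.692898; p = √p² = 4.085694; φ = atan2(cos α + cos β, d − sin α − sin β) − atan2(2, p) = -0.040509 rad; t = (α − φ) mod 2π = 0.049209 rad, q = (β − φ) mod 2π = 0.626913 rad → L = 3.53·(0.049209 + 4.085694 + 0.626913) = 3.53·4.761816 = 16.809209 m
RLR: c = (6 − d² + 2cos(α−β) + 2d(sin α − sin β))/8 = -2.475200, |c| > 1 → infeasible
LRL: c = (6 − d² + 2cos(α−β) − 2d(sin α − sin β))/8 = -1.188308, |c| > 1 → infeasible
Shortest: RSL with L = 16.809209 m ≈ 16.8092 m

16.8092 m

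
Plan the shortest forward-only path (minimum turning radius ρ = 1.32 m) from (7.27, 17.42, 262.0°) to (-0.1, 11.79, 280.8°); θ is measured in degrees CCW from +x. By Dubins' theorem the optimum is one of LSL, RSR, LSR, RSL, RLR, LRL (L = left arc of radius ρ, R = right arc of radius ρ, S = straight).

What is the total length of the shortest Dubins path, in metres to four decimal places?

Let ψ = atan2(Δy, Δx) = atan2(-5.63, -7.37) = -142.6235° be the start→goal bearing.
Normalize: d = |goal − start| / ρ = 9.274363/1.32 = 7.026032, α = (θ_start − ψ) mod 360° = 44.6235° = 0.778827 rad, β = (θ_goal − ψ) mod 360° = 63.4235° = 1.106949 rad.
Common terms: sin α = 0.702445, cos α = 0.711738, sin β = 0.894338, cos β = 0.447392, cos(α−β) = 0.946649, d² = 49.365129. Work in radians in the unit-radius frame; every candidate has L = ρ·(t + p + q).
LSL: p² = 2 + d² − 2cos(α−β) + 2d(sin α − sin β) = 46.775341; p = √p² = 6.839250; φ = atan2(cos β − cos α, d + sin α − sin β) = -0.038661 rad; t = (φ − α) mod 2π = 5.465697 rad, q = (β − φ) mod 2π = 1.145610 rad → L = 1.32·(5.465697 + 6.839250 + 1.145610) = 1.32·13.450557 = 17.754736 m
RSR: p² = 2 + d² − 2cos(α−β) + 2d(sin β − sin α) = 52.168319; p = √p² = 7.222764; φ = atan2(cos α − cos β, d − sin α + sin β) = 0.036607 rad; t = (α − φ) mod 2π = 0.742220 rad, q = (φ − β) mod 2π = 5.212843 rad → L = 1.32·(0.742220 + 7.222764 + 5.212843) = 1.32·13.177827 = 17.394732 m
LSR: p² = d² − 2 + 2cos(α−β) + 2d(sin α + sin β) = 71.696525; p = √p² = 8.467380; φ = atan2(−cos α − cos β, d + sin α + sin β) − atan2(−2, p) = 0.098324 rad; t = (φ − α) mod 2π = 5.602683 rad, q = (φ − β) mod 2π = 5.274561 rad → L = 1.32·(5.602683 + 8.467380 + 5.274561) = 1.32·19.344623 = 25.534903 m
RSL: p² = d² − 2 + 2cos(α−β) − 2d(sin α + sin β) = 26.820329; p = √p² = 5.178835; φ = atan2(cos α + cos β, d − sin α − sin β) − atan2(2, p) = -0.158203 rad; t = (α − φ) mod 2π = 0.937030 rad, q = (β − φ) mod 2π = 1.265152 rad → L = 1.32·(0.937030 + 5.178835 + 1.265152) = 1.32·7.381017 = 9.742942 m
RLR: c = (6 − d² + 2cos(α−β) + 2d(sin α − sin β))/8 = -5.521040, |c| > 1 → infeasible
LRL: c = (6 − d² + 2cos(α−β) − 2d(sin α − sin β))/8 = -4.846918, |c| > 1 → infeasible
Shortest: RSL with L = 9.742942 m ≈ 9.7429 m

9.7429 m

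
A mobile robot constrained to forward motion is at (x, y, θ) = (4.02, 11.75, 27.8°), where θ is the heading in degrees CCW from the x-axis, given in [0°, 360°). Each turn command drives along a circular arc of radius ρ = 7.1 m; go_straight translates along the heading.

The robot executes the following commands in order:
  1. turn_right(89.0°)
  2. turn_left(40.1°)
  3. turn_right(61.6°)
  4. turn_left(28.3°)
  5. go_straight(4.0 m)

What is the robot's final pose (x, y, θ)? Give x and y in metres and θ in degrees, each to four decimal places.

(25.3033, -6.5187, 305.6000°)

set_pose: (x, y, θ) = (4.0200, 11.7500, 27.8000°), ρ = 7.1
turn_right(89.0°): centre at ρ to the right, rotate −89.0° → (13.5531, 8.8899, -61.2000° ≡ 298.8000°)
turn_left(40.1°): centre at ρ to the left, rotate +40.1° → (17.2189, 5.6864, 338.9000°)
turn_right(61.6°): centre at ρ to the right, rotate −61.6° → (21.7054, -0.0354, 277.3000°)
turn_left(28.3°): centre at ρ to the left, rotate +28.3° → (22.9748, -3.2663, 305.6000°)
go_straight(4.0): x += 4.0·cos θ, y += 4.0·sin θ → (25.3033, -6.5187, 305.6000°)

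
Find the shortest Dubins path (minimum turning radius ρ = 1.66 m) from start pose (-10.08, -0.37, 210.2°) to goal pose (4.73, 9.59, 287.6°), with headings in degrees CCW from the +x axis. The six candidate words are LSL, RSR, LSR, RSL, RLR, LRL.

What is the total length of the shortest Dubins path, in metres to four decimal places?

Let ψ = atan2(Δy, Δx) = atan2(9.96, 14.81) = 33.9216° be the start→goal bearing.
Normalize: d = |goal − start| / ρ = 17.847624/1.66 = 10.751581, α = (θ_start − ψ) mod 360° = 176.2784° = 3.076639 rad, β = (θ_goal − ψ) mod 360° = 253.6784° = 4.427524 rad.
Common terms: sin α = 0.064908, cos α = -0.997891, sin β = -0.959700, cos β = -0.281028, cos(α−β) = 0.218143, d² = 115.596494. Work in radians in the unit-radius frame; every candidate has L = ρ·(t + p + q).
LSL: p² = 2 + d² − 2cos(α−β) + 2d(sin α − sin β) = 139.192509; p = √p² = 11.797987; φ = atan2(cos β − cos α, d + sin α − sin β) = 0.060799 rad; t = (φ − α) mod 2π = 3.267345 rad, q = (β − φ) mod 2π = 4.366725 rad → L = 1.66·(3.267345 + 11.797987 + 4.366725) = 1.66·19.432058 = 32.257216 m
RSR: p² = 2 + d² − 2cos(α−β) + 2d(sin β − sin α) = 95.127907; p = √p² = 9.753354; φ = atan2(cos α − cos β, d − sin α + sin β) = -0.073565 rad; t = (α − φ) mod 2π = 3.150205 rad, q = (φ − β) mod 2π = 1.782096 rad → L = 1.66·(3.150205 + 9.753354 + 1.782096) = 1.66·14.685654 = 24.378186 m
LSR: p² = d² − 2 + 2cos(α−β) + 2d(sin α + sin β) = 94.791930; p = √p² = 9.736115; φ = atan2(−cos α − cos β, d + sin α + sin β) − atan2(−2, p) = 0.331632 rad; t = (φ − α) mod 2π = 3.538178 rad, q = (φ − β) mod 2π = 2.187293 rad → L = 1.66·(3.538178 + 9.736115 + 2.187293) = 1.66·15.461585 = 25.666232 m
RSL: p² = d² − 2 + 2cos(α−β) − 2d(sin α + sin β) = 133.273632; p = √p² = 11.544420; φ = atan2(cos α + cos β, d − sin α − sin β) − atan2(2, p) = -0.280916 rad; t = (α − φ) mod 2π = 3.357555 rad, q = (β − φ) mod 2π = 4.708440 rad → L = 1.66·(3.357555 + 11.544420 + 4.708440) = 1.66·19.610414 = 32.553288 m
RLR: c = (6 − d² + 2cos(α−β) + 2d(sin α − sin β))/8 = -10.890988, |c| > 1 → infeasible
LRL: c = (6 − d² + 2cos(α−β) − 2d(sin α − sin β))/8 = -16.399064, |c| > 1 → infeasible
Shortest: RSR with L = 24.378186 m ≈ 24.3782 m

24.3782 m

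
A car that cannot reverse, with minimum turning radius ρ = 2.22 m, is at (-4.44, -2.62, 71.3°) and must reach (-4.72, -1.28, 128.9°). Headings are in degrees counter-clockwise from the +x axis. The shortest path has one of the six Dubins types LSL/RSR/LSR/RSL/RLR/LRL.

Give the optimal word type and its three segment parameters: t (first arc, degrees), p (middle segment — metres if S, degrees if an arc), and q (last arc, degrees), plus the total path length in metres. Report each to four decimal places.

Let ψ = atan2(Δy, Δx) = atan2(1.34, -0.28) = 101.8024° be the start→goal bearing.
Normalize: d = |goal − start| / ρ = 1.368941/2.22 = 0.616640, α = (θ_start − ψ) mod 360° = 329.4976° = 5.750817 rad, β = (θ_goal − ψ) mod 360° = 27.0976° = 0.472942 rad.
Common terms: sin α = -0.507575, cos α = 0.861608, sin β = 0.455507, cos β = 0.890232, cos(α−β) = 0.535827, d² = 0.380245. Work in radians in the unit-radius frame; every candidate has L = ρ·(t + p + q).
LSL: p² = 2 + d² − 2cos(α−β) + 2d(sin α − sin β) = 0.120841; p = √p² = 0.347622; φ = atan2(cos β − cos α, d + sin α − sin β) = 3.059155 rad; t = (φ − α) mod 2π = 3.591523 rad, q = (β − φ) mod 2π = 3.696972 rad → L = 2.22·(3.591523 + 0.347622 + 3.696972) = 2.22·7.636117 = 16.952181 m
RSR: p² = 2 + d² − 2cos(α−β) + 2d(sin β − sin α) = 2.496342; p = √p² = 1.579982; φ = atan2(cos α − cos β, d − sin α + sin β) = -0.018118 rad; t = (α − φ) mod 2π = 5.768935 rad, q = (φ − β) mod 2π = 5.792126 rad → L = 2.22·(5.768935 + 1.579982 + 5.792126) = 2.22·13.141043 = 29.173114 m
LSR: p² = d² − 2 + 2cos(α−β) + 2d(sin α + sin β) = -0.612316 < 0 → infeasible
RSL: p² = d² − 2 + 2cos(α−β) − 2d(sin α + sin β) = -0.483887 < 0 → infeasible
RLR: c = (6 − d² + 2cos(α−β) + 2d(sin α − sin β))/8 = 0.687957; p = 2π − arccos c = 5.471060 rad; φ = atan2(cos α − cos β, d − sin α + sin β) = -0.018118 rad; t = (α − φ + p/2) mod 2π = 2.221280 rad, q = (α − β − t + p) mod 2π = 2.244470 rad → L = 2.22·(2.221280 + 5.471060 + 2.244470) = 2.22·9.936810 = 22.059717 m
LRL: c = (6 − d² + 2cos(α−β) − 2d(sin α − sin β))/8 = 0.984895; p = 2π − arccos c = 6.109155 rad; φ = atan2(cos β − cos α, d + sin α − sin β) = 3.059155 rad; t = (φ − α + p/2) mod 2π = 0.362915 rad, q = (β − α − t + p) mod 2π = 0.468364 rad → L = 2.22·(0.362915 + 6.109155 + 0.468364) = 2.22·6.940433 = 15.407762 m
Shortest: LRL with L = 15.407762 m ≈ 15.4078 m
Convert LRL to answer units (arcs ×180/π): t = 0.362915·180/π = 20.7935°, p = 6.109155·180/π = 350.0288°, q = 0.468364·180/π = 26.8353°, L = 15.4078 m.

LRL: t = 20.7935°, p = 350.0288°, q = 26.8353°, L = 15.4078 m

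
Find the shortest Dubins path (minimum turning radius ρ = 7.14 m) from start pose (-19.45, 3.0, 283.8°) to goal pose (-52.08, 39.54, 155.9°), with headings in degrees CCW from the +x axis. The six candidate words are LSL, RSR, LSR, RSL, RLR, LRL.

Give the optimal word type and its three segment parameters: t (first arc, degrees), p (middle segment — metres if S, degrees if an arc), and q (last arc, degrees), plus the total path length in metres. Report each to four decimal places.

Let ψ = atan2(Δy, Δx) = atan2(36.54, -32.63) = 131.7647° be the start→goal bearing.
Normalize: d = |goal − start| / ρ = 48.988657/7.14 = 6.861156, α = (θ_start − ψ) mod 360° = 152.0353° = 2.653517 rad, β = (θ_goal − ψ) mod 360° = 24.1353° = 0.421241 rad.
Common terms: sin α = 0.468927, cos α = -0.883237, sin β = 0.408893, cos β = 0.912582, cos(α−β) = -0.614285, d² = 47.075467. Work in radians in the unit-radius frame; every candidate has L = ρ·(t + p + q).
LSL: p² = 2 + d² − 2cos(α−β) + 2d(sin α − sin β) = 51.127836; p = √p² = 7.150373; φ = atan2(cos β − cos α, d + sin α − sin β) = 0.253869 rad; t = (φ − α) mod 2π = 3.883537 rad, q = (β − φ) mod 2π = 0.167373 rad → L = 7.14·(3.883537 + 7.150373 + 0.167373) = 7.14·11.201282 = 79.977156 m
RSR: p² = 2 + d² − 2cos(α−β) + 2d(sin β − sin α) = 49.480239; p = √p² = 7.034219; φ = atan2(cos α − cos β, d − sin α + sin β) = -0.258155 rad; t = (α − φ) mod 2π = 2.911673 rad, q = (φ − β) mod 2π = 5.603789 rad → L = 7.14·(2.911673 + 7.034219 + 5.603789) = 7.14·15.549681 = 111.024719 m
LSR: p² = d² − 2 + 2cos(α−β) + 2d(sin α + sin β) = 55.892622; p = √p² = 7.476137; φ = atan2(−cos α − cos β, d + sin α + sin β) − atan2(−2, p) = 0.257605 rad; t = (φ − α) mod 2π = 3.887273 rad, q = (φ − β) mod 2π = 6.119549 rad → L = 7.14·(3.887273 + 7.476137 + 6.119549) = 7.14·17.482959 = 124.828328 m
RSL: p² = d² − 2 + 2cos(α−β) − 2d(sin α + sin β) = 31.801172; p = √p² = 5.639253; φ = atan2(cos α + cos β, d − sin α − sin β) − atan2(2, p) = -0.335913 rad; t = (α − φ) mod 2π = 2.989430 rad, q = (β − φ) mod 2π = 0.757154 rad → L = 7.14·(2.989430 + 5.639253 + 0.757154) = 7.14·9.385837 = 67.014878 m
RLR: c = (6 − d² + 2cos(α−β) + 2d(sin α − sin β))/8 = -5.185030, |c| > 1 → infeasible
LRL: c = (6 − d² + 2cos(α−β) − 2d(sin α − sin β))/8 = -5.390980, |c| > 1 → infeasible
Shortest: RSL with L = 67.014878 m ≈ 67.0149 m
Convert RSL to answer units (arcs ×180/π): t = 2.989430·180/π = 171.2817°, p = ρ·p = 7.14·5.639253 = 40.2643 m, q = 0.757154·180/π = 43.3817°, L = 67.0149 m.

RSL: t = 171.2817°, p = 40.2643 m, q = 43.3817°, L = 67.0149 m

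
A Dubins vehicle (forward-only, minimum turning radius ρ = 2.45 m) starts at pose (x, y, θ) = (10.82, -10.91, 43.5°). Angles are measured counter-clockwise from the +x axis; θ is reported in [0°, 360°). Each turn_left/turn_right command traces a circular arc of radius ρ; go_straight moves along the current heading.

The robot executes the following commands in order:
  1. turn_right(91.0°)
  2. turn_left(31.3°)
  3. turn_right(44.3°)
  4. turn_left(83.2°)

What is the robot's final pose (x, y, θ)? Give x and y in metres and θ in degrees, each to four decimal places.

(19.9623, -13.9296, 22.7000°)

set_pose: (x, y, θ) = (10.8200, -10.9100, 43.5000°), ρ = 2.45
turn_right(91.0°): centre at ρ to the right, rotate −91.0° → (14.3128, -11.0320, -47.5000° ≡ 312.5000°)
turn_left(31.3°): centre at ρ to the left, rotate +31.3° → (15.4356, -11.7295, 343.8000°)
turn_right(44.3°): centre at ρ to the right, rotate −44.3° → (16.8844, -12.8758, 299.5000°)
turn_left(83.2°): centre at ρ to the left, rotate +83.2° → (19.9623, -13.9296, 382.7000° ≡ 22.7000°)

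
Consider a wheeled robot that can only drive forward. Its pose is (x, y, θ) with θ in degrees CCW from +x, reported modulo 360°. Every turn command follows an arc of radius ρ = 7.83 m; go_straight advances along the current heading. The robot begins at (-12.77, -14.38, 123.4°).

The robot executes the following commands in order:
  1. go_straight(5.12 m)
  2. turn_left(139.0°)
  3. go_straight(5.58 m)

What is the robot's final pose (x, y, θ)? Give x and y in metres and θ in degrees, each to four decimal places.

(-30.6245, -18.9113, 262.4000°)

set_pose: (x, y, θ) = (-12.7700, -14.3800, 123.4000°), ρ = 7.83
go_straight(5.12): x += 5.12·cos θ, y += 5.12·sin θ → (-15.5885, -10.1056, 123.4000°)
turn_left(139.0°): centre at ρ to the left, rotate +139.0° → (-29.8865, -13.3803, 262.4000°)
go_straight(5.58): x += 5.58·cos θ, y += 5.58·sin θ → (-30.6245, -18.9113, 262.4000°)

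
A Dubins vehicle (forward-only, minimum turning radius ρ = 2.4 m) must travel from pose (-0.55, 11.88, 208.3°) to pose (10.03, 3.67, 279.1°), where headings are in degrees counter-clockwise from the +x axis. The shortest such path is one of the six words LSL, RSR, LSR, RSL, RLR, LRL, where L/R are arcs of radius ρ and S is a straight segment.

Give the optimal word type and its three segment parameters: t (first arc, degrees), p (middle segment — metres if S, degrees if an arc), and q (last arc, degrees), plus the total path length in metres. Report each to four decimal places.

Let ψ = atan2(Δy, Δx) = atan2(-8.21, 10.58) = -37.8112° be the start→goal bearing.
Normalize: d = |goal − start| / ρ = 13.391807/2.4 = 5.579920, α = (θ_start − ψ) mod 360° = 246.1112° = 4.295451 rad, β = (θ_goal − ψ) mod 360° = 316.9112° = 5.531144 rad.
Common terms: sin α = -0.914333, cos α = -0.404963, sin β = -0.683131, cos β = 0.730296, cos(α−β) = 0.328867, d² = 31.135503. Work in radians in the unit-radius frame; every candidate has L = ρ·(t + p + q).
LSL: p² = 2 + d² − 2cos(α−β) + 2d(sin α − sin β) = 29.897594; p = √p² = 5.467869; φ = atan2(cos β − cos α, d + sin α − sin β) = 0.209145 rad; t = (φ − α) mod 2π = 2.196880 rad, q = (β − φ) mod 2π = 5.321999 rad → L = 2.4·(2.196880 + 5.467869 + 5.321999) = 2.4·12.986748 = 31.168194 m
RSR: p² = 2 + d² − 2cos(α−β) + 2d(sin β − sin α) = 35.057947; p = √p² = 5.920975; φ = atan2(cos α − cos β, d − sin α + sin β) = -0.192930 rad; t = (α − φ) mod 2π = 4.488380 rad, q = (φ − β) mod 2π = 0.559112 rad → L = 2.4·(4.488380 + 5.920975 + 0.559112) = 2.4·10.968467 = 26.324322 m
LSR: p² = d² − 2 + 2cos(α−β) + 2d(sin α + sin β) = 11.965793; p = √p² = 3.459161; φ = atan2(−cos α − cos β, d + sin α + sin β) − atan2(−2, p) = 0.442707 rad; t = (φ − α) mod 2π = 2.430441 rad, q = (φ − β) mod 2π = 1.194748 rad → L = 2.4·(2.430441 + 3.459161 + 1.194748) = 2.4·7.084350 = 17.002440 m
RSL: p² = d² − 2 + 2cos(α−β) − 2d(sin α + sin β) = 47.620681; p = √p² = 6.900774; φ = atan2(cos α + cos β, d − sin α − sin β) − atan2(2, p) = -0.236797 rad; t = (α − φ) mod 2π = 4.532248 rad, q = (β − φ) mod 2π = 5.767941 rad → L = 2.4·(4.532248 + 6.900774 + 5.767941) = 2.4·17.200963 = 41.282311 m
RLR: c = (6 − d² + 2cos(α−β) + 2d(sin α − sin β))/8 = -3.382243, |c| > 1 → infeasible
LRL: c = (6 − d² + 2cos(α−β) − 2d(sin α − sin β))/8 = -2.737199, |c| > 1 → infeasible
Shortest: LSR with L = 17.002440 m ≈ 17.0024 m
Convert LSR to answer units (arcs ×180/π): t = 2.430441·180/π = 139.2540°, p = ρ·p = 2.4·3.459161 = 8.3020 m, q = 1.194748·180/π = 68.4540°, L = 17.0024 m.

LSR: t = 139.2540°, p = 8.3020 m, q = 68.4540°, L = 17.0024 m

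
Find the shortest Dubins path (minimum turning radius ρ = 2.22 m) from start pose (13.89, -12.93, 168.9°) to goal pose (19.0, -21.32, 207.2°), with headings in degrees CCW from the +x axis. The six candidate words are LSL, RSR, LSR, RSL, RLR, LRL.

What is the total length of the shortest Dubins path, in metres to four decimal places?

Let ψ = atan2(Δy, Δx) = atan2(-8.39, 5.11) = -58.6561° be the start→goal bearing.
Normalize: d = |goal − start| / ρ = 9.823655/2.22 = 4.425070, α = (θ_start − ψ) mod 360° = 227.5561° = 3.971604 rad, β = (θ_goal − ψ) mod 360° = 265.8561° = 4.640065 rad.
Common terms: sin α = -0.737939, cos α = -0.674867, sin β = -0.997386, cos β = -0.072261, cos(α−β) = 0.784776, d² = 19.581243. Work in radians in the unit-radius frame; every candidate has L = ρ·(t + p + q).
LSL: p² = 2 + d² − 2cos(α−β) + 2d(sin α − sin β) = 22.307831; p = √p² = 4.723117; φ = atan2(cos β − cos α, d + sin α − sin β) = 0.127935 rad; t = (φ − α) mod 2π = 2.439517 rad, q = (β − φ) mod 2π = 4.512130 rad → L = 2.22·(2.439517 + 4.723117 + 4.512130) = 2.22·11.674763 = 25.917974 m
RSR: p² = 2 + d² − 2cos(α−β) + 2d(sin β − sin α) = 17.715551; p = √p² = 4.208984; φ = atan2(cos α − cos β, d − sin α + sin β) = -0.143665 rad; t = (α − φ) mod 2π = 4.115269 rad, q = (φ − β) mod 2π = 1.499455 rad → L = 2.22·(4.115269 + 4.208984 + 1.499455) = 2.22·9.823709 = 21.808633 m
LSR: p² = d² − 2 + 2cos(α−β) + 2d(sin α + sin β) = 3.792929; p = √p² = 1.947544; φ = atan2(−cos α − cos β, d + sin α + sin β) − atan2(−2, p) = 1.069624 rad; t = (φ − α) mod 2π = 3.381206 rad, q = (φ − β) mod 2π = 2.712745 rad → L = 2.22·(3.381206 + 1.947544 + 2.712745) = 2.22·8.041495 = 17.852119 m
RSL: p² = d² − 2 + 2cos(α−β) − 2d(sin α + sin β) = 34.508663; p = √p² = 5.874407; φ = atan2(cos α + cos β, d − sin α − sin β) − atan2(2, p) = -0.448841 rad; t = (α − φ) mod 2π = 4.420444 rad, q = (β − φ) mod 2π = 5.088906 rad → L = 2.22·(4.420444 + 5.874407 + 5.088906) = 2.22·15.383758 = 34.151942 m
RLR: c = (6 − d² + 2cos(α−β) + 2d(sin α − sin β))/8 = -1.214444, |c| > 1 → infeasible
LRL: c = (6 − d² + 2cos(α−β) − 2d(sin α − sin β))/8 = -1.788479, |c| > 1 → infeasible
Shortest: LSR with L = 17.852119 m ≈ 17.8521 m

17.8521 m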